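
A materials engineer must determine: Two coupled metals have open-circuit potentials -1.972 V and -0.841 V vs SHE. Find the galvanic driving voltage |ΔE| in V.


Driving voltage is the absolute potential difference.
|ΔE| = |-1.972 − (-0.841)| = 1.131 V

1.131 V


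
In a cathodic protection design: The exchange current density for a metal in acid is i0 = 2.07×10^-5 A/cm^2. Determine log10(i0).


i0 = 2.07×10^-5 A/cm^2
log10(i0) = -4.684

-4.684


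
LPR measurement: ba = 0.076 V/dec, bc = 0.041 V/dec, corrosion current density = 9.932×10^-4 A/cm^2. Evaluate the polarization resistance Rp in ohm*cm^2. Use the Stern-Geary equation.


Apply the Stern-Geary equation: Rp = ba*bc / (2.303*icorr*(ba+bc))
ba*bc = 0.076*0.041 = 0.003116
ba+bc = 0.117; 2.303*icorr*(ba+bc) = 2.303*9.932×10^-4*0.117 = 2.6761873×10^-4
Rp = 0.003116 / 2.6761873×10^-4 = 11.64 ohm*cm^2

11.64 ohm*cm^2


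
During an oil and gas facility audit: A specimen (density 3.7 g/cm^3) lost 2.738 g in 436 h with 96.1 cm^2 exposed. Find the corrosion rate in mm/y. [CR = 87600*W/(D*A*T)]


Apply the mm/y weight-loss relation: CR = 87600 * W / (D * A * T)
Numerator: 87600 * 2.738 = 239848.8
Denominator: 3.7 * 96.1 * 436 = 155028.52
CR = 239848.8 / 155028.52 = 1.547127 mm/y

1.547127 mm/y


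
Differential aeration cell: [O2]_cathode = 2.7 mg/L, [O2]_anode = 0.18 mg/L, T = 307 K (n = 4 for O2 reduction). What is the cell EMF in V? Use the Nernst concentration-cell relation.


Apply the Nernst concentration-cell relation: E = (RT/nF)*ln(C_cathode/C_anode)
RT/nF = 8.314*307/(4*96485) = 0.00661346 V
ln(2.7/0.18) = 2.70805
E = 0.00661346 * 2.70805 = 0.01791 V

0.01791 V


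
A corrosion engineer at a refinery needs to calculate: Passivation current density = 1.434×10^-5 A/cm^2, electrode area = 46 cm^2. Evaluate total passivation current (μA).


I = i_pass * A, then convert A → μA (×10^6)
I = 1.434×10^-5 * 46 * 10^6 = 659.64 μA

659.64 μA


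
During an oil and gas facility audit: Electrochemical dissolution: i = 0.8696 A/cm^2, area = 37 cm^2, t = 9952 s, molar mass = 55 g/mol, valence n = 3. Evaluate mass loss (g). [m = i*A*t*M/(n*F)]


Apply Faraday's law: m = i*A*t*M / (n*F)
Total charge passed Q = i*A*t = 0.8696*37*9952 = 320207.5904 C
m = Q*M/(n*F) = 320207.5904*55/(3*96485) = 60.8434 g

60.8434 g


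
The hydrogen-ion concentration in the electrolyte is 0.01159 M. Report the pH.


pH = −log10[H+]
pH = −log10(0.01159) = 1.94

1.94


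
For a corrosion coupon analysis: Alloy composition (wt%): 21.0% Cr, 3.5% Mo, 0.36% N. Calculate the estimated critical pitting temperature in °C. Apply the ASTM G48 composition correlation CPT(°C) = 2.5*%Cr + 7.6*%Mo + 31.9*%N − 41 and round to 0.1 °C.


Apply the ASTM G48 empirical CPT estimate: CPT(°C) = 2.5*%Cr + 7.6*%Mo + 31.9*%N − 41
2.5*21.0 = 52.5; 7.6*3.5 = 26.6; 31.9*0.36 = 11.484
CPT = 52.5 + 26.6 + 11.484 − 41 = 49.584 °C
Rounded to 0.1 °C: CPT ≈ 49.6 °C

49.6 °C


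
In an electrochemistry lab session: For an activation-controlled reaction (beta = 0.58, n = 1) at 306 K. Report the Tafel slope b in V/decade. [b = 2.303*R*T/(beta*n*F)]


Apply the Tafel slope relation: b = 2.303*R*T/(beta*n*F)
Numerator: 2.303 * 8.314 * 306 = 5859.03
Denominator: 0.58 * 1 * 96485 = 55961.3
b = 5859.03 / 55961.3 = 0.1047 V/decade

0.1047 V/decade


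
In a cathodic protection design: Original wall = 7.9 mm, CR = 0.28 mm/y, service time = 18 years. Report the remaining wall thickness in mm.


Remaining wall = original − CR × time
t = 7.9 − 0.28*18 = 7.9 − 5.04 = 2.86 mm

2.86 mm


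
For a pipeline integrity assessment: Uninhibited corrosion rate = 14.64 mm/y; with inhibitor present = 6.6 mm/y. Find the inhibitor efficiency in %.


Apply the inhibitor-efficiency definition: IE = (CR_blank − CR_inh)/CR_blank × 100
IE = (14.64 − 6.6) / 14.64 × 100
IE = 8.04 / 14.64 × 100 = 54.9 %

54.9 %


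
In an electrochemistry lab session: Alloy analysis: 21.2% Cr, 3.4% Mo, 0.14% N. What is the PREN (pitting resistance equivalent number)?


Apply the PREN formula: PREN = Cr + 3.3*Mo + 16*N
PREN = 21.2 + 3.3*3.4 + 16*0.14
PREN = 21.2 + 11.22 + 2.24 = 34.66

34.66


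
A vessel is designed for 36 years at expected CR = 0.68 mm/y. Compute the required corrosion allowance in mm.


Corrosion allowance = CR × design life
CA = 0.68 * 36 = 24.48 mm

24.48 mm


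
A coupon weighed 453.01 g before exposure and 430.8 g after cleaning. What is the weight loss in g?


Weight loss = initial − final
WL = 453.01 − 430.8 = 22.21 g

22.21 g


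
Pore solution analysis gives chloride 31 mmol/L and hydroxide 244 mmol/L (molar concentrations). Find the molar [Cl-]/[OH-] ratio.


Threshold parameter = [Cl-] / [OH-] (molar basis; both in mmol/L, so units cancel)
Ratio = 31 / 244 = 0.13

0.13


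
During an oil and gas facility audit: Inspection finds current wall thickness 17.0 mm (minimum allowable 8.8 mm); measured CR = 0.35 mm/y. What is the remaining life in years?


Apply the remaining-life relation: RL = (t_current − t_min) / CR
RL = (17.0 − 8.8) / 0.35 = 8.2 / 0.35 = 23.4 years

23.4 years


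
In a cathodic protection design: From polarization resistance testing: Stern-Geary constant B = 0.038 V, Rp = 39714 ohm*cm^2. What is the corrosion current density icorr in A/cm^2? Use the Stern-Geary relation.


Apply the Stern-Geary relation: icorr = B / Rp
icorr = 0.038 / 39714 = 9.568×10^-7 A/cm^2

9.568×10^-7 A/cm^2


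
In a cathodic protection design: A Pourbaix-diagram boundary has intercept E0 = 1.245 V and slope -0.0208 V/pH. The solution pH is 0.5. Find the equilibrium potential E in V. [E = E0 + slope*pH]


Apply the Pourbaix line equation: E = E0 + slope*pH
E = 1.245 + (-0.0208)*0.5 = 1.245 + (-0.0104) = 1.2346 V
Rounded to 4 decimal places: E = 1.2346 V

1.2346 V


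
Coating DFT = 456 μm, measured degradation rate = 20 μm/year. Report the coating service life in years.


Service life = thickness / degradation rate
Life = 456 / 20 = 22.8 years

22.8 years


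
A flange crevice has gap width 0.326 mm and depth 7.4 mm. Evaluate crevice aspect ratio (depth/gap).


Aspect ratio = depth / gap
Ratio = 7.4 / 0.326 = 22.7

22.7


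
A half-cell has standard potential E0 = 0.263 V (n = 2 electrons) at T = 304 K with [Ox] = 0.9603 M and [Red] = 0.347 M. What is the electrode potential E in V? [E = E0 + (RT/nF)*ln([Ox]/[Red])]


Apply the Nernst equation: E = E0 + (RT/nF)*ln([Ox]/[Red])
Step 1: RT/nF = 8.314*304/(2*96485) = 0.01309766 V
Step 2: [Ox]/[Red] = 0.9603/0.347 = 2.767435
Step 3: ln(2.767435) = 1.017921
Step 4: correction = 0.01309766 * 1.017921 = 0.0133 V
E = 0.263 + 0.0133 = 0.2763 V

0.2763 V


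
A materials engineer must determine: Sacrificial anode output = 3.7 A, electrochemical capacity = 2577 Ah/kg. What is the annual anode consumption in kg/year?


Annual consumption = current * hours per year / capacity
Rate = 3.7 * 8760 / 2577 = 12.6 kg/year

12.6 kg/year


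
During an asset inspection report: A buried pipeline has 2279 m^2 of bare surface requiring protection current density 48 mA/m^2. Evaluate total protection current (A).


I = area * current density, then convert mA → A (÷1000)
I = 2279 * 48 / 1000 = 109.39 A

109.39 A


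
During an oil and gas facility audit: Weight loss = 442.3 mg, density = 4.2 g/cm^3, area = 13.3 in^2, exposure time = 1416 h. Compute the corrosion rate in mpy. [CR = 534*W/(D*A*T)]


Apply the mpy weight-loss relation: CR = 534 * W / (D * A * T)
Numerator: 534 * 442.3 = 236188.2
Denominator: 4.2 * 13.3 * 1416 = 79097.76
CR = 236188.2 / 79097.76 = 2.986 mpy

2.986 mpy


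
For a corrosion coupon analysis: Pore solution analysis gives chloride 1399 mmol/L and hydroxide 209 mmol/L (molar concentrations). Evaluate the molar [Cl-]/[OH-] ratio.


Threshold parameter = [Cl-] / [OH-] (molar basis; both in mmol/L, so units cancel)
Ratio = 1399 / 209 = 6.69

6.69


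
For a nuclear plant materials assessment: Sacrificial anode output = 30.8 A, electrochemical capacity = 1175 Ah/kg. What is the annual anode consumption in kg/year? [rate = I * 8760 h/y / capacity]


Annual consumption = current * hours per year / capacity
Rate = 30.8 * 8760 / 1175 = 229.6 kg/year

229.6 kg/year


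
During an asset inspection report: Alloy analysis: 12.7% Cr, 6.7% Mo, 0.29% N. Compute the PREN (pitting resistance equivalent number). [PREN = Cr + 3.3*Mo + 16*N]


Apply the PREN formula: PREN = Cr + 3.3*Mo + 16*N
PREN = 12.7 + 3.3*6.7 + 16*0.29
PREN = 12.7 + 22.11 + 4.64 = 39.45

39.45


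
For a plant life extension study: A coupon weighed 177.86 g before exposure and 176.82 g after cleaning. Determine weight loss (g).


Weight loss = initial − final
WL = 177.86 − 176.82 = 1.04 g

1.04 g


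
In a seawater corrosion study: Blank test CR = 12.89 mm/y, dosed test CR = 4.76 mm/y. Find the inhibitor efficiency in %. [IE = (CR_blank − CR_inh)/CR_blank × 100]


Apply the inhibitor-efficiency definition: IE = (CR_blank − CR_inh)/CR_blank × 100
IE = (12.89 − 4.76) / 12.89 × 100
IE = 8.13 / 12.89 × 100 = 63.1 %

63.1 %


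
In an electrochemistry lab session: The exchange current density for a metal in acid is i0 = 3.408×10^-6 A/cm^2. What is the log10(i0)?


i0 = 3.408×10^-6 A/cm^2
log10(i0) = -5.468

-5.468


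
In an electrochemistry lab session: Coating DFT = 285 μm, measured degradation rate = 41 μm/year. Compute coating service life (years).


Service life = thickness / degradation rate
Life = 285 / 41 = 7.0 years

7.0 years


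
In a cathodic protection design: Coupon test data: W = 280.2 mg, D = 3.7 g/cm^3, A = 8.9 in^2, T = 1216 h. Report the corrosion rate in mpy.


Apply the mpy weight-loss relation: CR = 534 * W / (D * A * T)
Numerator: 534 * 280.2 = 149626.8
Denominator: 3.7 * 8.9 * 1216 = 40042.88
CR = 149626.8 / 40042.88 = 3.737 mpy

3.737 mpy


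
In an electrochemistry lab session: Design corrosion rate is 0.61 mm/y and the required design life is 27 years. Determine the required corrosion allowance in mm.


Corrosion allowance = CR × design life
CA = 0.61 * 27 = 16.47 mm

16.47 mm


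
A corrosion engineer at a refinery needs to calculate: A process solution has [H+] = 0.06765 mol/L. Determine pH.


pH = −log10[H+]
pH = −log10(0.06765) = 1.17

1.17


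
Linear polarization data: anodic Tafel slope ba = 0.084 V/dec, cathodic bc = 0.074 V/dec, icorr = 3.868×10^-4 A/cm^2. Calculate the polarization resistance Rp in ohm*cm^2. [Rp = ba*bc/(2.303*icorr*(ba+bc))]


Apply the Stern-Geary equation: Rp = ba*bc / (2.303*icorr*(ba+bc))
ba*bc = 0.084*0.074 = 0.006216
ba+bc = 0.158; 2.303*icorr*(ba+bc) = 2.303*3.868×10^-4*0.158 = 1.4074646×10^-4
Rp = 0.006216 / 1.4074646×10^-4 = 44.2 ohm*cm^2

44.2 ohm*cm^2


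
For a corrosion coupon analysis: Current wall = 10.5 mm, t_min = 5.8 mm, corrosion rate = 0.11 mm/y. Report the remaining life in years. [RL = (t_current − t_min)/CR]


Apply the remaining-life relation: RL = (t_current − t_min) / CR
RL = (10.5 − 5.8) / 0.11 = 4.7 / 0.11 = 42.7 years

42.7 years


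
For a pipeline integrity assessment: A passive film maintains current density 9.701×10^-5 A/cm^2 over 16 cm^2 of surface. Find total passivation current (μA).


I = i_pass * A, then convert A → μA (×10^6)
I = 9.701×10^-5 * 16 * 10^6 = 1552.16 μA

1552.16 μA


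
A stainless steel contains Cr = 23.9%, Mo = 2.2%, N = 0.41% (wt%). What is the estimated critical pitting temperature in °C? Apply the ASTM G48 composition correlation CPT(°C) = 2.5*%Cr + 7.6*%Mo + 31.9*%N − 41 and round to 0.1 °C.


Apply the ASTM G48 empirical CPT estimate: CPT(°C) = 2.5*%Cr + 7.6*%Mo + 31.9*%N − 41
2.5*23.9 = 59.75; 7.6*2.2 = 16.72; 31.9*0.41 = 13.079
CPT = 59.75 + 16.72 + 13.079 − 41 = 48.549 °C
Rounded to 0.1 °C: CPT ≈ 48.5 °C

48.5 °C


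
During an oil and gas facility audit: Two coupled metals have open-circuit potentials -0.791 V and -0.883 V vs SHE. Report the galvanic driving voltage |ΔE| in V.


Driving voltage is the absolute potential difference.
|ΔE| = |-0.791 − (-0.883)| = 0.092 V

0.092 V


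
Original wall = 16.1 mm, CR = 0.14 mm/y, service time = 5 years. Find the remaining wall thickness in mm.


Remaining wall = original − CR × time
t = 16.1 − 0.14*5 = 16.1 − 0.7 = 15.4 mm

15.4 mm


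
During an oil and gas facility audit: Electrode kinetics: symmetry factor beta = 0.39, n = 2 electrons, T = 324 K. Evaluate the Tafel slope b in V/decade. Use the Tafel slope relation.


Apply the Tafel slope relation: b = 2.303*R*T/(beta*n*F)
Numerator: 2.303 * 8.314 * 324 = 6203.67
Denominator: 0.39 * 2 * 96485 = 75258.3
b = 6203.67 / 75258.3 = 0.082 V/decade

0.082 V/decade


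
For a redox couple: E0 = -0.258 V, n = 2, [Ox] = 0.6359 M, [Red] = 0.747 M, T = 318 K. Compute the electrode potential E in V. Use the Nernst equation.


Apply the Nernst equation: E = E0 + (RT/nF)*ln([Ox]/[Red])
Step 1: RT/nF = 8.314*318/(2*96485) = 0.01370084 V
Step 2: [Ox]/[Red] = 0.6359/0.747 = 0.851272
Step 3: ln(0.851272) = -0.161024
Step 4: correction = 0.01370084 * -0.161024 = -0.002 V
E = -0.258 + -0.002 = -0.26 V

-0.26 V


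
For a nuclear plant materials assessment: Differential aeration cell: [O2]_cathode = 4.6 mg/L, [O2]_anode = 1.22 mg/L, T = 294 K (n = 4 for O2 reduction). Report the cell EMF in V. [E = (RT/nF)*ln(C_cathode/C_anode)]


Apply the Nernst concentration-cell relation: E = (RT/nF)*ln(C_cathode/C_anode)
RT/nF = 8.314*294/(4*96485) = 0.00633341 V
ln(4.6/1.22) = 1.32721
E = 0.00633341 * 1.32721 = 0.00841 V

0.00841 V


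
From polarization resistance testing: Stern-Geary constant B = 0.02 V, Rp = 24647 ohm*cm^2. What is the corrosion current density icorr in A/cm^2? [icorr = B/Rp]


Apply the Stern-Geary relation: icorr = B / Rp
icorr = 0.02 / 24647 = 8.115×10^-7 A/cm^2

8.115×10^-7 A/cm^2


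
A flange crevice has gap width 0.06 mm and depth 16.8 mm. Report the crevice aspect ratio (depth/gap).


Aspect ratio = depth / gap
Ratio = 16.8 / 0.06 = 280.0

280.0


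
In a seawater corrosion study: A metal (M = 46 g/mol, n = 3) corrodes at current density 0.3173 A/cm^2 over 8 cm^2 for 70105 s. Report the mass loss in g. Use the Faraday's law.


Apply Faraday's law: m = i*A*t*M / (n*F)
Total charge passed Q = i*A*t = 0.3173*8*70105 = 177954.532 C
m = Q*M/(n*F) = 177954.532*46/(3*96485) = 28.28 g

28.28 g


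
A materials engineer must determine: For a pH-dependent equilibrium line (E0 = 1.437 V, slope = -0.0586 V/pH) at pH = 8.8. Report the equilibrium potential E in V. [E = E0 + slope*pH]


Apply the Pourbaix line equation: E = E0 + slope*pH
E = 1.437 + (-0.0586)*8.8 = 1.437 + (-0.51568) = 0.92132 V
Rounded to 3 decimal places: E = 0.921 V

0.921 V


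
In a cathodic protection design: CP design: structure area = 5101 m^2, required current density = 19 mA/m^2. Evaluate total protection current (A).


I = area * current density, then convert mA → A (÷1000)
I = 5101 * 19 / 1000 = 96.92 A

96.92 A


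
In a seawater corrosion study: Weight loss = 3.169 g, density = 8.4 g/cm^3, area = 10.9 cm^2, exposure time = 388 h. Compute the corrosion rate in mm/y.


Apply the mm/y weight-loss relation: CR = 87600 * W / (D * A * T)
Numerator: 87600 * 3.169 = 277604.4
Denominator: 8.4 * 10.9 * 388 = 35525.28
CR = 277604.4 / 35525.28 = 7.81428 mm/y

7.81428 mm/y


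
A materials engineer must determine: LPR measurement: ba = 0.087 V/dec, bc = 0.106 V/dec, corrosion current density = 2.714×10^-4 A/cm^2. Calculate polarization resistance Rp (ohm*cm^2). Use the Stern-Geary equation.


Apply the Stern-Geary equation: Rp = ba*bc / (2.303*icorr*(ba+bc))
ba*bc = 0.087*0.106 = 0.009222
ba+bc = 0.193; 2.303*icorr*(ba+bc) = 2.303*2.714×10^-4*0.193 = 1.206316×10^-4
Rp = 0.009222 / 1.206316×10^-4 = 76.4 ohm*cm^2

76.4 ohm*cm^2


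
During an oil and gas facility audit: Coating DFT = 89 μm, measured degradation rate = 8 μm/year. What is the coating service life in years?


Service life = thickness / degradation rate
Life = 89 / 8 = 11.1 years

11.1 years


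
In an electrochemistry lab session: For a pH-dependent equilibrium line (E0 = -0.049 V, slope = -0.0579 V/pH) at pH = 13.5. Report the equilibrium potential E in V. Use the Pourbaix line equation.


Apply the Pourbaix line equation: E = E0 + slope*pH
E = -0.049 + (-0.0579)*13.5 = -0.049 + (-0.78165) = -0.83065 V
Rounded to 3 decimal places: E = -0.831 V

-0.831 V


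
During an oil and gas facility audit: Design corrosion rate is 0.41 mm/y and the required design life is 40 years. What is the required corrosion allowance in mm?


Corrosion allowance = CR × design life
CA = 0.41 * 40 = 16.4 mm

16.4 mm


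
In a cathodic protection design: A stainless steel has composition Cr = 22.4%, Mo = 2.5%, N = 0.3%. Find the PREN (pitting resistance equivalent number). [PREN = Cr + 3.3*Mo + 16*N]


Apply the PREN formula: PREN = Cr + 3.3*Mo + 16*N
PREN = 22.4 + 3.3*2.5 + 16*0.3
PREN = 22.4 + 8.25 + 4.8 = 35.45

35.45


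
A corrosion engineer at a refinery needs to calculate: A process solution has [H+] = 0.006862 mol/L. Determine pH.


pH = −log10[H+]
pH = −log10(0.006862) = 2.16

2.16


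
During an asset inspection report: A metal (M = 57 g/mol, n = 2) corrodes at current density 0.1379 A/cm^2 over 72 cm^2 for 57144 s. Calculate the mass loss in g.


Apply Faraday's law: m = i*A*t*M / (n*F)
Total charge passed Q = i*A*t = 0.1379*72*57144 = 567371.3472 C
m = Q*M/(n*F) = 567371.3472*57/(2*96485) = 167.592 g

167.592 g


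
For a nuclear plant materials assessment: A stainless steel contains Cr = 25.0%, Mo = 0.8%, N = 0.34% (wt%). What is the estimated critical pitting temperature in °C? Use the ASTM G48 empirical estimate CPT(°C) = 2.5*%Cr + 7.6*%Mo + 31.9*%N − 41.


Apply the ASTM G48 empirical CPT estimate: CPT(°C) = 2.5*%Cr + 7.6*%Mo + 31.9*%N − 41
2.5*25.0 = 62.5; 7.6*0.8 = 6.08; 31.9*0.34 = 10.846
CPT = 62.5 + 6.08 + 10.846 − 41 = 38.426 °C
Rounded to 0.1 °C: CPT ≈ 38.4 °C

38.4 °C


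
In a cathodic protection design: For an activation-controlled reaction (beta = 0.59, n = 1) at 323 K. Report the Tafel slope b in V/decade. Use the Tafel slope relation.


Apply the Tafel slope relation: b = 2.303*R*T/(beta*n*F)
Numerator: 2.303 * 8.314 * 323 = 6184.53
Denominator: 0.59 * 1 * 96485 = 56926.15
b = 6184.53 / 56926.15 = 0.1086 V/decade

0.1086 V/decade


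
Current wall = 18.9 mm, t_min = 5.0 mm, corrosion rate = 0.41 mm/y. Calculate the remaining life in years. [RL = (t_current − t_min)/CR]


Apply the remaining-life relation: RL = (t_current − t_min) / CR
RL = (18.9 − 5.0) / 0.41 = 13.9 / 0.41 = 33.9 years

33.9 years


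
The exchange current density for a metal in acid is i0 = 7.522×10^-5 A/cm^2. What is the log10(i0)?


i0 = 7.522×10^-5 A/cm^2
log10(i0) = -4.124

-4.124


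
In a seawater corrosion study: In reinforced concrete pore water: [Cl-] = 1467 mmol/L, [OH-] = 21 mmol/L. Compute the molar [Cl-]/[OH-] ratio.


Threshold parameter = [Cl-] / [OH-] (molar basis; both in mmol/L, so units cancel)
Ratio = 1467 / 21 = 69.86

69.86


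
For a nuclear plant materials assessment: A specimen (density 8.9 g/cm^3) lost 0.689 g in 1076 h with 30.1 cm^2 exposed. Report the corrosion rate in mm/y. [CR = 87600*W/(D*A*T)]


Apply the mm/y weight-loss relation: CR = 87600 * W / (D * A * T)
Numerator: 87600 * 0.689 = 60356.4
Denominator: 8.9 * 30.1 * 1076 = 288249.64
CR = 60356.4 / 288249.64 = 0.209389 mm/y

0.209389 mm/y


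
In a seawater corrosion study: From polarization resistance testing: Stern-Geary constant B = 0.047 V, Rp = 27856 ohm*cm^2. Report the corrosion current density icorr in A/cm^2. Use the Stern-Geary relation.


Apply the Stern-Geary relation: icorr = B / Rp
icorr = 0.047 / 27856 = 1.687×10^-6 A/cm^2

1.687×10^-6 A/cm^2


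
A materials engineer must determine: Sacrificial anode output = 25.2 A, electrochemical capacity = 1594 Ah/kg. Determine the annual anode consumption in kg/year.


Annual consumption = current * hours per year / capacity
Rate = 25.2 * 8760 / 1594 = 138.5 kg/year

138.5 kg/year


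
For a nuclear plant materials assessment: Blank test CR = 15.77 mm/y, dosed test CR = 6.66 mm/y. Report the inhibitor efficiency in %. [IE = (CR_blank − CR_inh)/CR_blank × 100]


Apply the inhibitor-efficiency definition: IE = (CR_blank − CR_inh)/CR_blank × 100
IE = (15.77 − 6.66) / 15.77 × 100
IE = 9.11 / 15.77 × 100 = 57.8 %

57.8 %


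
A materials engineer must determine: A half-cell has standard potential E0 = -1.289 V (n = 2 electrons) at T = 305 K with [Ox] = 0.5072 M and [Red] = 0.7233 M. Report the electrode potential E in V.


Apply the Nernst equation: E = E0 + (RT/nF)*ln([Ox]/[Red])
Step 1: RT/nF = 8.314*305/(2*96485) = 0.01314075 V
Step 2: [Ox]/[Red] = 0.5072/0.7233 = 0.70123
Step 3: ln(0.70123) = -0.354919
Step 4: correction = 0.01314075 * -0.354919 = -0.0047 V
E = -1.289 + -0.0047 = -1.2937 V

-1.2937 V


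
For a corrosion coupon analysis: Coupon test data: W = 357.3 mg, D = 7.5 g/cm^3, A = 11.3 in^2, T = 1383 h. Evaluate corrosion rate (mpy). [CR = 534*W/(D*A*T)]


Apply the mpy weight-loss relation: CR = 534 * W / (D * A * T)
Numerator: 534 * 357.3 = 190798.2
Denominator: 7.5 * 11.3 * 1383 = 117209.25
CR = 190798.2 / 117209.25 = 1.6278 mpy

1.6278 mpy


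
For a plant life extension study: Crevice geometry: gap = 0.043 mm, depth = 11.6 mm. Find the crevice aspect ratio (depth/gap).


Aspect ratio = depth / gap
Ratio = 11.6 / 0.043 = 269.8

269.8


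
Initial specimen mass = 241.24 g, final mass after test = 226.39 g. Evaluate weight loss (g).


Weight loss = initial − final
WL = 241.24 − 226.39 = 14.85 g

14.85 g


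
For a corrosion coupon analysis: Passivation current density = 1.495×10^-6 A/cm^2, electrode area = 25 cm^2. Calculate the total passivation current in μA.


I = i_pass * A, then convert A → μA (×10^6)
I = 1.495×10^-6 * 25 * 10^6 = 37.38 μA

37.38 μA


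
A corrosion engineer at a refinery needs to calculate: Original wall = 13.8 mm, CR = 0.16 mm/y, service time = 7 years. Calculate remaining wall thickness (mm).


Remaining wall = original − CR × time
t = 13.8 − 0.16*7 = 13.8 − 1.12 = 12.68 mm

12.68 mm


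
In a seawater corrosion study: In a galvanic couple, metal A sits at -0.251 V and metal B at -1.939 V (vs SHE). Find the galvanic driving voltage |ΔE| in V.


Driving voltage is the absolute potential difference.
|ΔE| = |-0.251 − (-1.939)| = 1.688 V

1.688 V


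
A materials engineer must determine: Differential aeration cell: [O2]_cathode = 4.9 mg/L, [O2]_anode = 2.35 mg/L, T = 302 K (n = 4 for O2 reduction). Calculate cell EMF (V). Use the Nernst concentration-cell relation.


Apply the Nernst concentration-cell relation: E = (RT/nF)*ln(C_cathode/C_anode)
RT/nF = 8.314*302/(4*96485) = 0.00650575 V
ln(4.9/2.35) = 0.73482
E = 0.00650575 * 0.73482 = 0.00478 V

0.00478 V


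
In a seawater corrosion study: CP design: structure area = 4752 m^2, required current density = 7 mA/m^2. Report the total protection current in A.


I = area * current density, then convert mA → A (÷1000)
I = 4752 * 7 / 1000 = 33.26 A

33.26 A


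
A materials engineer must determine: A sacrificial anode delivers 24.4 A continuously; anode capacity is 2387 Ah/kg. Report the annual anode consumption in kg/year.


Annual consumption = current * hours per year / capacity
Rate = 24.4 * 8760 / 2387 = 89.5 kg/year

89.5 kg/year


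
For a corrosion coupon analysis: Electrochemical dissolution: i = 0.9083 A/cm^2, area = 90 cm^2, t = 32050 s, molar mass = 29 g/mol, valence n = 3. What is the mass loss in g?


Apply Faraday's law: m = i*A*t*M / (n*F)
Total charge passed Q = i*A*t = 0.9083*90*32050 = 2619991.35 C
m = Q*M/(n*F) = 2619991.35*29/(3*96485) = 262.492 g

262.492 g


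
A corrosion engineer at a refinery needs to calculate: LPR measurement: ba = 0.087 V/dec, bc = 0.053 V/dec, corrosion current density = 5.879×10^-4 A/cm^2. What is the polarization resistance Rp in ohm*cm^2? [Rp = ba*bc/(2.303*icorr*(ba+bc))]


Apply the Stern-Geary equation: Rp = ba*bc / (2.303*icorr*(ba+bc))
ba*bc = 0.087*0.053 = 0.004611
ba+bc = 0.14; 2.303*icorr*(ba+bc) = 2.303*5.879×10^-4*0.14 = 1.8955072×10^-4
Rp = 0.004611 / 1.8955072×10^-4 = 24.3 ohm*cm^2

24.3 ohm*cm^2


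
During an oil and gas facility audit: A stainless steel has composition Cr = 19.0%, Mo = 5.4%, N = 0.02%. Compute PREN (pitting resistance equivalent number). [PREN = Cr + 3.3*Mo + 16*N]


Apply the PREN formula: PREN = Cr + 3.3*Mo + 16*N
PREN = 19.0 + 3.3*5.4 + 16*0.02
PREN = 19.0 + 17.82 + 0.32 = 37.14

37.14


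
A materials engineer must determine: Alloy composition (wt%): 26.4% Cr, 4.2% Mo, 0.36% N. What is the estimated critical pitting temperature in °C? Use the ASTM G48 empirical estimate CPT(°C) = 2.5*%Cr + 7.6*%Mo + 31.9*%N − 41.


Apply the ASTM G48 empirical CPT estimate: CPT(°C) = 2.5*%Cr + 7.6*%Mo + 31.9*%N − 41
2.5*26.4 = 66; 7.6*4.2 = 31.92; 31.9*0.36 = 11.484
CPT = 66 + 31.92 + 11.484 − 41 = 68.404 °C
Rounded to 0.1 °C: CPT ≈ 68.4 °C

68.4 °C


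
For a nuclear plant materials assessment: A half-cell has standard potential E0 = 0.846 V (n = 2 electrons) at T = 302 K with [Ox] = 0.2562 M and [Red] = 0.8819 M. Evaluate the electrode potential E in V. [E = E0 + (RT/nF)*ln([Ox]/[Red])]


Apply the Nernst equation: E = E0 + (RT/nF)*ln([Ox]/[Red])
Step 1: RT/nF = 8.314*302/(2*96485) = 0.01301149 V
Step 2: [Ox]/[Red] = 0.2562/0.8819 = 0.290509
Step 3: ln(0.290509) = -1.236121
Step 4: correction = 0.01301149 * -1.236121 = -0.016 V
E = 0.846 + -0.016 = 0.83 V

0.83 V


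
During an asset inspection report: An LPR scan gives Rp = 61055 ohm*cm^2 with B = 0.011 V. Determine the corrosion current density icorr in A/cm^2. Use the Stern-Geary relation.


Apply the Stern-Geary relation: icorr = B / Rp
icorr = 0.011 / 61055 = 1.802×10^-7 A/cm^2

1.802×10^-7 A/cm^2


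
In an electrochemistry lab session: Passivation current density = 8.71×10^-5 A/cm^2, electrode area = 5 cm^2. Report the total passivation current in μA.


I = i_pass * A, then convert A → μA (×10^6)
I = 8.71×10^-5 * 5 * 10^6 = 435.5 μA

435.5 μA


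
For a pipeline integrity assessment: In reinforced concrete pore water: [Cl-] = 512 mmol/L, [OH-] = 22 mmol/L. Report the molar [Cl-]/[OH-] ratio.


Threshold parameter = [Cl-] / [OH-] (molar basis; both in mmol/L, so units cancel)
Ratio = 512 / 22 = 23.27

23.27


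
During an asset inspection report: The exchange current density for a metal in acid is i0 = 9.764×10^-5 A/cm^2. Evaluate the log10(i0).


i0 = 9.764×10^-5 A/cm^2
log10(i0) = -4.01

-4.01


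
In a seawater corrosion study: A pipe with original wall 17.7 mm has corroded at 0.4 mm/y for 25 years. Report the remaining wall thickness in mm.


Remaining wall = original − CR × time
t = 17.7 − 0.4*25 = 17.7 − 10.0 = 7.7 mm

7.7 mm


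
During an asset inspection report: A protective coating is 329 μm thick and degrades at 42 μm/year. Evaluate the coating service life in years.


Service life = thickness / degradation rate
Life = 329 / 42 = 7.8 years

7.8 years


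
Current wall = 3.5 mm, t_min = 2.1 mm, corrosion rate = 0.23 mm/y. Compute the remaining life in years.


Apply the remaining-life relation: RL = (t_current − t_min) / CR
RL = (3.5 − 2.1) / 0.23 = 1.4 / 0.23 = 6.1 years

6.1 years


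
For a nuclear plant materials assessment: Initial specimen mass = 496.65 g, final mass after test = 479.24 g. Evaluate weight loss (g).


Weight loss = initial − final
WL = 496.65 − 479.24 = 17.41 g

17.41 g


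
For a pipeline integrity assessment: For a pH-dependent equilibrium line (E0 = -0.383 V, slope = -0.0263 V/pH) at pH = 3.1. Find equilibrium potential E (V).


Apply the Pourbaix line equation: E = E0 + slope*pH
E = -0.383 + (-0.0263)*3.1 = -0.383 + (-0.08153) = -0.46453 V
Rounded to 4 decimal places: E = -0.4645 V

-0.4645 V


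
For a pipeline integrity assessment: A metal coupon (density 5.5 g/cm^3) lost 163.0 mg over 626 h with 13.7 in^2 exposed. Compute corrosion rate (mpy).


Apply the mpy weight-loss relation: CR = 534 * W / (D * A * T)
Numerator: 534 * 163.0 = 87042.0
Denominator: 5.5 * 13.7 * 626 = 47169.1
CR = 87042.0 / 47169.1 = 1.8453 mpy

1.8453 mpy


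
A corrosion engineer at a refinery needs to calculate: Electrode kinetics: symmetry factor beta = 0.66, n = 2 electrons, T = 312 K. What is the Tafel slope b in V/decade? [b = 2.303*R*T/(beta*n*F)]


Apply the Tafel slope relation: b = 2.303*R*T/(beta*n*F)
Numerator: 2.303 * 8.314 * 312 = 5973.91
Denominator: 0.66 * 2 * 96485 = 127360.2
b = 5973.91 / 127360.2 = 0.0469 V/decade

0.0469 V/decade


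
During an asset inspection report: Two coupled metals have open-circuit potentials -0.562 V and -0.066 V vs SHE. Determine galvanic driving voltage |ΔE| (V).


Driving voltage is the absolute potential difference.
|ΔE| = |-0.562 − (-0.066)| = 0.496 V

0.496 V


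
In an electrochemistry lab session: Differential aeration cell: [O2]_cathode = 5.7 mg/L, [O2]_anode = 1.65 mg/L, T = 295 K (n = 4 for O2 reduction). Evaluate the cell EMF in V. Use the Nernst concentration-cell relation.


Apply the Nernst concentration-cell relation: E = (RT/nF)*ln(C_cathode/C_anode)
RT/nF = 8.314*295/(4*96485) = 0.00635495 V
ln(5.7/1.65) = 1.23969
E = 0.00635495 * 1.23969 = 0.00788 V

0.00788 V


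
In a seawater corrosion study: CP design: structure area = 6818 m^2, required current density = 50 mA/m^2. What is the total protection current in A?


I = area * current density, then convert mA → A (÷1000)
I = 6818 * 50 / 1000 = 340.9 A

340.9 A


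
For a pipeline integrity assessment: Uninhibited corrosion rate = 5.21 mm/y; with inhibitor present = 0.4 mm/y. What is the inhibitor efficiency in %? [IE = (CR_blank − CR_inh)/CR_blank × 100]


Apply the inhibitor-efficiency definition: IE = (CR_blank − CR_inh)/CR_blank × 100
IE = (5.21 − 0.4) / 5.21 × 100
IE = 4.81 / 5.21 × 100 = 92.3 %

92.3 %


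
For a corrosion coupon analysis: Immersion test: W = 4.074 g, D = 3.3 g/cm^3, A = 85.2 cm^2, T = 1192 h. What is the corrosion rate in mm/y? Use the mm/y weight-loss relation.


Apply the mm/y weight-loss relation: CR = 87600 * W / (D * A * T)
Numerator: 87600 * 4.074 = 356882.4
Denominator: 3.3 * 85.2 * 1192 = 335142.72
CR = 356882.4 / 335142.72 = 1.064867 mm/y

1.064867 mm/y


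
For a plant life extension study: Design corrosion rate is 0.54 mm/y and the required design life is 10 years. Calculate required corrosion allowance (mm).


Corrosion allowance = CR × design life
CA = 0.54 * 10 = 5.4 mm

5.4 mm


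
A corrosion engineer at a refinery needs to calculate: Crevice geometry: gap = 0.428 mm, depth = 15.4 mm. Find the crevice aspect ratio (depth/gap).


Aspect ratio = depth / gap
Ratio = 15.4 / 0.428 = 36.0

36.0


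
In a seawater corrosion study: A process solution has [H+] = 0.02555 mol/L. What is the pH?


pH = −log10[H+]
pH = −log10(0.02555) = 1.59

1.59


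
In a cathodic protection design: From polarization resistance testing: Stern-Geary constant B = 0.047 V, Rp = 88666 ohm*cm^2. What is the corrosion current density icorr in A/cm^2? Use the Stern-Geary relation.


Apply the Stern-Geary relation: icorr = B / Rp
icorr = 0.047 / 88666 = 5.301×10^-7 A/cm^2

5.301×10^-7 A/cm^2


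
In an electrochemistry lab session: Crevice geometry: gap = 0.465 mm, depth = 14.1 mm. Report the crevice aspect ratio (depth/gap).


Aspect ratio = depth / gap
Ratio = 14.1 / 0.465 = 30.3

30.3


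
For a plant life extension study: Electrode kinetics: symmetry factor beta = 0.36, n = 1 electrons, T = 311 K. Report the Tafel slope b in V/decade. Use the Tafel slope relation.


Apply the Tafel slope relation: b = 2.303*R*T/(beta*n*F)
Numerator: 2.303 * 8.314 * 311 = 5954.76
Denominator: 0.36 * 1 * 96485 = 34734.6
b = 5954.76 / 34734.6 = 0.171 V/decade

0.171 V/decade


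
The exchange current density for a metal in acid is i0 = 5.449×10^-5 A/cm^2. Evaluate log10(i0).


i0 = 5.449×10^-5 A/cm^2
log10(i0) = -4.264

-4.264


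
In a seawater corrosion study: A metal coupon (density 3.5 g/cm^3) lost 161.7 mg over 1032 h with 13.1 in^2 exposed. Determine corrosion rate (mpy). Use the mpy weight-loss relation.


Apply the mpy weight-loss relation: CR = 534 * W / (D * A * T)
Numerator: 534 * 161.7 = 86347.8
Denominator: 3.5 * 13.1 * 1032 = 47317.2
CR = 86347.8 / 47317.2 = 1.825 mpy

1.825 mpy


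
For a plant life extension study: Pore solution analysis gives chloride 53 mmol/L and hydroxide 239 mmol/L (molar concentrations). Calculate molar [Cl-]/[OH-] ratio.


Threshold parameter = [Cl-] / [OH-] (molar basis; both in mmol/L, so units cancel)
Ratio = 53 / 239 = 0.22

0.22


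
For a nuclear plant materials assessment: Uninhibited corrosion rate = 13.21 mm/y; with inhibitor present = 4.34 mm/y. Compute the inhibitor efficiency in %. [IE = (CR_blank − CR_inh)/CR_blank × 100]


Apply the inhibitor-efficiency definition: IE = (CR_blank − CR_inh)/CR_blank × 100
IE = (13.21 − 4.34) / 13.21 × 100
IE = 8.87 / 13.21 × 100 = 67.1 %

67.1 %


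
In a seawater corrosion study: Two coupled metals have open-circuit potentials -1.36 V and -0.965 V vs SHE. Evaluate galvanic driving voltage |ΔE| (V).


Driving voltage is the absolute potential difference.
|ΔE| = |-1.36 − (-0.965)| = 0.395 V

0.395 V


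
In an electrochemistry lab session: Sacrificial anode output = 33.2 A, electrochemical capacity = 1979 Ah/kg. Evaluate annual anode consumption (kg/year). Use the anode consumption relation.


Annual consumption = current * hours per year / capacity
Rate = 33.2 * 8760 / 1979 = 147.0 kg/year

147.0 kg/year


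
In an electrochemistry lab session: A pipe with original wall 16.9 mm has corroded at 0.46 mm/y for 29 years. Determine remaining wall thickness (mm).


Remaining wall = original − CR × time
t = 16.9 − 0.46*29 = 16.9 − 13.34 = 3.56 mm

3.56 mm


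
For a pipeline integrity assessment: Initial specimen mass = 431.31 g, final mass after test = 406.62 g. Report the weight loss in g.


Weight loss = initial − final
WL = 431.31 − 406.62 = 24.69 g

24.69 g


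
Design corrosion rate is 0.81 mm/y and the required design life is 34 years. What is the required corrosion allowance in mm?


Corrosion allowance = CR × design life
CA = 0.81 * 34 = 27.54 mm

27.54 mm


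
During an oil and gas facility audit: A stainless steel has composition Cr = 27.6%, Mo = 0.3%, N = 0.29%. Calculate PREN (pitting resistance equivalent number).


Apply the PREN formula: PREN = Cr + 3.3*Mo + 16*N
PREN = 27.6 + 3.3*0.3 + 16*0.29
PREN = 27.6 + 0.99 + 4.64 = 33.23

33.23


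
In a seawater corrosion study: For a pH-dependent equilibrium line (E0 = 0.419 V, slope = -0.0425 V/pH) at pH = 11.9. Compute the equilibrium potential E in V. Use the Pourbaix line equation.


Apply the Pourbaix line equation: E = E0 + slope*pH
E = 0.419 + (-0.0425)*11.9 = 0.419 + (-0.50575) = -0.08675 V
Rounded to 3 decimal places: E = -0.087 V

-0.087 V


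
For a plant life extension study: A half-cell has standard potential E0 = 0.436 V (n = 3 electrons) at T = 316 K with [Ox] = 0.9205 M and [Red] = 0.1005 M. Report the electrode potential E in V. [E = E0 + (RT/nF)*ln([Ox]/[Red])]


Apply the Nernst equation: E = E0 + (RT/nF)*ln([Ox]/[Red])
Step 1: RT/nF = 8.314*316/(3*96485) = 0.00907645 V
Step 2: [Ox]/[Red] = 0.9205/0.1005 = 9.159204
Step 3: ln(9.159204) = 2.214759
Step 4: correction = 0.00907645 * 2.214759 = 0.0201 V
E = 0.436 + 0.0201 = 0.4561 V

0.4561 V


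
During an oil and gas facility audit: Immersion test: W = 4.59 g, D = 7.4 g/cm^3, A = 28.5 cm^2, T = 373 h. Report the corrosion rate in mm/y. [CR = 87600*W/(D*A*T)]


Apply the mm/y weight-loss relation: CR = 87600 * W / (D * A * T)
Numerator: 87600 * 4.59 = 402084.0
Denominator: 7.4 * 28.5 * 373 = 78665.7
CR = 402084.0 / 78665.7 = 5.1113 mm/y

5.1113 mm/y


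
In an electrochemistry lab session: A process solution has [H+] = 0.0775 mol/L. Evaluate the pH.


pH = −log10[H+]
pH = −log10(0.0775) = 1.11

1.11


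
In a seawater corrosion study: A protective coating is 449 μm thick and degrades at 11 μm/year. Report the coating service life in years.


Service life = thickness / degradation rate
Life = 449 / 11 = 40.8 years

40.8 years


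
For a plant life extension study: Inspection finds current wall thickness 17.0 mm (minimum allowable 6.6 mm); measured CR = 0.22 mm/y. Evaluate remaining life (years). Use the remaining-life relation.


Apply the remaining-life relation: RL = (t_current − t_min) / CR
RL = (17.0 − 6.6) / 0.22 = 10.4 / 0.22 = 47.3 years

47.3 years


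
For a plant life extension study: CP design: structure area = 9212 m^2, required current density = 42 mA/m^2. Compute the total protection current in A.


I = area * current density, then convert mA → A (÷1000)
I = 9212 * 42 / 1000 = 386.9 A

386.9 A


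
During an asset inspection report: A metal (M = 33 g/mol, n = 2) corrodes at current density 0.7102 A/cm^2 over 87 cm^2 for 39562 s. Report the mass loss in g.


Apply Faraday's law: m = i*A*t*M / (n*F)
Total charge passed Q = i*A*t = 0.7102*87*39562 = 2444433.1188 C
m = Q*M/(n*F) = 2444433.1188*33/(2*96485) = 418.025 g

418.025 g


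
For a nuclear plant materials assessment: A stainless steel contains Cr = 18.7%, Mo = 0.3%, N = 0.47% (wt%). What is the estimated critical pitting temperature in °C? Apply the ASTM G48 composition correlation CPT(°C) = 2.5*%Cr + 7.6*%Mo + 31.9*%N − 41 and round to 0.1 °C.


Apply the ASTM G48 empirical CPT estimate: CPT(°C) = 2.5*%Cr + 7.6*%Mo + 31.9*%N − 41
2.5*18.7 = 46.75; 7.6*0.3 = 2.28; 31.9*0.47 = 14.993
CPT = 46.75 + 2.28 + 14.993 − 41 = 23.023 °C
Rounded to 0.1 °C: CPT ≈ 23.0 °C

23.0 °C


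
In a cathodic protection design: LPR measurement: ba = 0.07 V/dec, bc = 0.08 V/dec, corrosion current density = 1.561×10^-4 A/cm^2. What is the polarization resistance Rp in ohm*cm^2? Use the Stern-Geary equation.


Apply the Stern-Geary equation: Rp = ba*bc / (2.303*icorr*(ba+bc))
ba*bc = 0.07*0.08 = 0.0056
ba+bc = 0.15; 2.303*icorr*(ba+bc) = 2.303*1.561×10^-4*0.15 = 5.3924745×10^-5
Rp = 0.0056 / 5.3924745×10^-5 = 103.85 ohm*cm^2

103.85 ohm*cm^2


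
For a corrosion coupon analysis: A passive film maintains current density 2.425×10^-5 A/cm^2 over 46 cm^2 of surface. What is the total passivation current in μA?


I = i_pass * A, then convert A → μA (×10^6)
I = 2.425×10^-5 * 46 * 10^6 = 1115.5 μA

1115.5 μA


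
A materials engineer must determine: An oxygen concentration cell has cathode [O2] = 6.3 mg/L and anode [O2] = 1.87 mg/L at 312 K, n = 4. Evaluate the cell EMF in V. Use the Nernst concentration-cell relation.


Apply the Nernst concentration-cell relation: E = (RT/nF)*ln(C_cathode/C_anode)
RT/nF = 8.314*312/(4*96485) = 0.00672117 V
ln(6.3/1.87) = 1.21461
E = 0.00672117 * 1.21461 = 0.00816 V

0.00816 V


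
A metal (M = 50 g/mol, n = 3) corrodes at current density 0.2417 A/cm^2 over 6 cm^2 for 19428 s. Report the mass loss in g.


Apply Faraday's law: m = i*A*t*M / (n*F)
Total charge passed Q = i*A*t = 0.2417*6*19428 = 28174.4856 C
m = Q*M/(n*F) = 28174.4856*50/(3*96485) = 4.867 g

4.867 g


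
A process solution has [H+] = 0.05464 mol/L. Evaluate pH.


pH = −log10[H+]
pH = −log10(0.05464) = 1.26

1.26


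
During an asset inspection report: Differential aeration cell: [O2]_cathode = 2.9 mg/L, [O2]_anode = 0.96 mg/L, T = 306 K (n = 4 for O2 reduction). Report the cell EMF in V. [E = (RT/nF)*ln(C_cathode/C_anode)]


Apply the Nernst concentration-cell relation: E = (RT/nF)*ln(C_cathode/C_anode)
RT/nF = 8.314*306/(4*96485) = 0.00659192 V
ln(2.9/0.96) = 1.10553
E = 0.00659192 * 1.10553 = 0.00729 V

0.00729 V
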